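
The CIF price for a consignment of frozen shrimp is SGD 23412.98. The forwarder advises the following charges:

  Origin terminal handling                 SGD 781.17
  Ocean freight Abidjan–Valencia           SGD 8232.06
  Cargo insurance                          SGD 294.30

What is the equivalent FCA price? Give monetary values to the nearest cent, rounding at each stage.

FCA price: SGD 14105.45

From CIF to FCA, the seller no longer bears: origin terminal, freight, insurance.
FCA price = 23412.98 − 781.17 − 8232.06 − 294.30 = 14105.45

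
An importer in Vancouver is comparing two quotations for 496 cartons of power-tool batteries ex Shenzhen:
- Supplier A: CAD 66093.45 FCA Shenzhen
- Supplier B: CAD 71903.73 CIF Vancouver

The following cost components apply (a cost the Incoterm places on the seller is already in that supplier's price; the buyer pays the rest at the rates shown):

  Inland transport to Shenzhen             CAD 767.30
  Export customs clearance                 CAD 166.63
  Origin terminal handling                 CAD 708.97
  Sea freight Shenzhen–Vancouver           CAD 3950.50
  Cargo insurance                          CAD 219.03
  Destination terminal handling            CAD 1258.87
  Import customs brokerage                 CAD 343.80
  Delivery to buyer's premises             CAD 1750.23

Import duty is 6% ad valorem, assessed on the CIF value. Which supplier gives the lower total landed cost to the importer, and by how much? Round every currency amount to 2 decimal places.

Supplier A (FCA):
CIF value = FCA price + origin terminal + freight + insurance = 66093.45 + 708.97 + 3950.50 + 219.03 = 70971.95
Import duty = 70971.95 × 6% = 4258.32
Buyer bears (A): 708.97 + 3950.50 + 219.03 + 1258.87 + 343.80 + 1750.23 = 8231.40
Landed cost (A) = invoice 66093.45 + 8231.40 + duty 4258.32 = 78583.17
Supplier B (CIF):
The CIF price already equals the CIF value: 71903.73
Import duty = 71903.73 × 6% = 4314.22
Buyer bears (B): 1258.87 + 343.80 + 1750.23 = 3352.90
Landed cost (B) = invoice 71903.73 + 3352.90 + duty 4314.22 = 79570.85
Difference = |78583.17 − 79570.85| = 987.68

Supplier A is cheaper by CAD 987.68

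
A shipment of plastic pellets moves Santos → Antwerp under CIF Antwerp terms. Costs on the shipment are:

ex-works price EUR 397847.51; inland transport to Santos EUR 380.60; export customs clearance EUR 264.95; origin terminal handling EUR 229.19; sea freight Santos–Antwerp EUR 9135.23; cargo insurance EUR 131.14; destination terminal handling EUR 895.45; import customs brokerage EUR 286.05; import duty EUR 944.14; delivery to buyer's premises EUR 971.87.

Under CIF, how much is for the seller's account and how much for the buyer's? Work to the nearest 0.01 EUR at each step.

CIF: the seller pays costs through ocean freight and marine insurance to the destination port.
Seller's account: goods 397847.51 + inland to port 380.60 + export clearance 264.95 + origin terminal 229.19 + freight 9135.23 + insurance 131.14 = 407988.62
Buyer's account: destination terminal 895.45 + brokerage 286.05 + duty 944.14 + delivery 971.87 = 3097.51

Seller: EUR 407988.62; buyer: EUR 3097.51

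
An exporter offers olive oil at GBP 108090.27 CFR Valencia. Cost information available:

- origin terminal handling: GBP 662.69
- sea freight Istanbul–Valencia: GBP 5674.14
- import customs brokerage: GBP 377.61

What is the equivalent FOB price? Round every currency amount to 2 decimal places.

FOB price: GBP 102416.13

Not relevant to the conversion: origin terminal — on the seller under both CFR and FOB; already in the CFR price and stays in the FOB price. brokerage — on the buyer under both terms; not part of either seller's price.
From CFR to FOB, the seller no longer bears: freight.
FOB price = 108090.27 − 5674.14 = 102416.13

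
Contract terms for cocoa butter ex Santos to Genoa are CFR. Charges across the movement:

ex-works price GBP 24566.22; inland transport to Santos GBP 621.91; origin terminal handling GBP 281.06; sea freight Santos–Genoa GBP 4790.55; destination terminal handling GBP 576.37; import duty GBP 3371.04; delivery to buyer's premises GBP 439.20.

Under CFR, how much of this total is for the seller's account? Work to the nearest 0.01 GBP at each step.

Seller's account: GBP 30259.74

CFR: the seller pays costs through ocean freight to the destination port, but not insurance.
Seller's account: goods 24566.22 + inland to port 621.91 + origin terminal 281.06 + freight 4790.55 = 30259.74
Buyer's account: destination terminal 576.37 + duty 3371.04 + delivery 439.20 = 4386.61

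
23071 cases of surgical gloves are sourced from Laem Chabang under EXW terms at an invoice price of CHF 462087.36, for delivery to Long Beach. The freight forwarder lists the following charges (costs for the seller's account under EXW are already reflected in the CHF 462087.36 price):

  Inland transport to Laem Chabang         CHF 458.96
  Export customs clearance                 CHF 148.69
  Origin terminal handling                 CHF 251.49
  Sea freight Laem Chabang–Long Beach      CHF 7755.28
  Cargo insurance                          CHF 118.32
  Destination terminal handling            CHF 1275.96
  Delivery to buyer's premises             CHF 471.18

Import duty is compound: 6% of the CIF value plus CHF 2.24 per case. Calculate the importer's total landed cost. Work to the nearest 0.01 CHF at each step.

EXW: the seller makes goods available at their premises; the buyer bears all onward costs.
CIF value = EXW price + inland to port + export clearance + origin terminal + freight + insurance = 462087.36 + 458.96 + 148.69 + 251.49 + 7755.28 + 118.32 = 470820.10
Ad valorem component: 470820.10 × 6% = 28249.21
Specific component: 23071 × 2.24 = 51679.04
Import duty = 28249.21 + 51679.04 = 79928.25
Buyer bears: inland to port 458.96 + export clearance 148.69 + origin terminal 251.49 + freight 7755.28 + insurance 118.32 + destination terminal 1275.96 + delivery 471.18 + duty 79928.25 = 90408.13
Landed cost = invoice 462087.36 + 90408.13 = 552495.49

Total landed cost: CHF 552495.49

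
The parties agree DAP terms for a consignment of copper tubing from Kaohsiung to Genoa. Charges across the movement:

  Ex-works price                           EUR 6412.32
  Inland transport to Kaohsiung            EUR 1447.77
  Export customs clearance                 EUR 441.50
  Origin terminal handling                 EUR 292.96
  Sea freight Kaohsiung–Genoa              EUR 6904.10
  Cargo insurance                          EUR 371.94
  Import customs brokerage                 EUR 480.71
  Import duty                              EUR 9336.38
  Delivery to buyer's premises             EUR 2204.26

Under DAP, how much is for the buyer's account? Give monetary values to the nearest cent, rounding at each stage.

DAP: the seller bears all costs to the named destination except import duty and clearance.
Seller's account: goods 6412.32 + inland to port 1447.77 + export clearance 441.50 + origin terminal 292.96 + freight 6904.10 + insurance 371.94 + delivery 2204.26 = 18074.85
Buyer's account: brokerage 480.71 + duty 9336.38 = 9817.09

Buyer's account: EUR 9817.09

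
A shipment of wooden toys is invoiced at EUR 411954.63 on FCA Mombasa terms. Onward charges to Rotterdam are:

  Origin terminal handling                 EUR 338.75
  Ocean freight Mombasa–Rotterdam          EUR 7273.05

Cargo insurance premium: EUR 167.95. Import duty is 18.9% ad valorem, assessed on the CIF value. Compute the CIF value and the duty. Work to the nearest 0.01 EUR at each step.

CIF value: EUR 419734.38; import duty: EUR 79329.80

CIF = FCA price + pre-shipment costs + freight + insurance
CIF = 411954.63 + 338.75 + 7273.05 + 167.95 = 419734.38
Import duty = 419734.38 × 18.9% = 79329.80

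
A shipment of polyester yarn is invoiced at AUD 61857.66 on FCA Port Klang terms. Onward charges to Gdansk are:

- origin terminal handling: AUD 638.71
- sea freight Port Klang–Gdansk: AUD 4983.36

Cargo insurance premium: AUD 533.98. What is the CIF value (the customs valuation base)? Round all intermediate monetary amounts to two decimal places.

CIF value: AUD 68013.71

CIF = FCA price + pre-shipment costs + freight + insurance
CIF = 61857.66 + 638.71 + 4983.36 + 533.98 = 68013.71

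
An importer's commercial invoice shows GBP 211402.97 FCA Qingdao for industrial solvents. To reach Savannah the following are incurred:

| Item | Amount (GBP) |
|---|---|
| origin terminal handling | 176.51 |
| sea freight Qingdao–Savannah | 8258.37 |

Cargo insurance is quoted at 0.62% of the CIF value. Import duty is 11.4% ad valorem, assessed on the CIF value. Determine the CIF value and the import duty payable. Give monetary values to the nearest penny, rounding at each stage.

Let C be the CIF value. C = FCA price + pre-shipment costs + freight + 0.62% × C
C − 0.62% × C = 211402.97 + 176.51 + 8258.37
0.9938 × C = 219837.85
C = 219837.85 / 0.9938 = 221209.35
Insurance premium = 0.62% × 221209.35 = 1371.50
Import duty = 221209.35 × 11.4% = 25217.87

CIF value: GBP 221209.35; import duty: GBP 25217.87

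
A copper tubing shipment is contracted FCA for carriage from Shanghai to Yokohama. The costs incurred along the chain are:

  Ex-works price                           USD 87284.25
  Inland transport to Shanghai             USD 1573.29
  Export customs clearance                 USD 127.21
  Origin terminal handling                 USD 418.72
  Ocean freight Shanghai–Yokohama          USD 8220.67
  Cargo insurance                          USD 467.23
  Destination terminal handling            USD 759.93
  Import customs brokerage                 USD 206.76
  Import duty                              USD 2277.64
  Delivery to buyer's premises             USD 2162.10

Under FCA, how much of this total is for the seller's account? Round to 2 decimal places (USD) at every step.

FCA: the seller delivers export-cleared goods to the carrier; the buyer bears costs from that point.
Seller's account: goods 87284.25 + inland to port 1573.29 + export clearance 127.21 = 88984.75
Buyer's account: origin terminal 418.72 + freight 8220.67 + insurance 467.23 + destination terminal 759.93 + brokerage 206.76 + duty 2277.64 + delivery 2162.10 = 14513.05

Seller's account: USD 88984.75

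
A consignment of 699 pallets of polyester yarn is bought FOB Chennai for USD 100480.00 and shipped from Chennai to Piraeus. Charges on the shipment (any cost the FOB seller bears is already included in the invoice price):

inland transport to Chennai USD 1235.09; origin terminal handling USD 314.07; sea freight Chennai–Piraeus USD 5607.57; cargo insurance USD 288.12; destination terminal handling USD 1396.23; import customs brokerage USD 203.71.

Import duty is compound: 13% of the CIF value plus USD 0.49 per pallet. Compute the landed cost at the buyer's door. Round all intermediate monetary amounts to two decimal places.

FOB: the seller bears costs until goods are on board at the origin port; the buyer bears freight, insurance and all costs thereafter.
Already in the invoice (seller's account under FOB): inland to port, origin terminal — exclude.
CIF value = FOB price + freight + insurance = 100480.00 + 5607.57 + 288.12 = 106375.69
Ad valorem component: 106375.69 × 13% = 13828.84
Specific component: 699 × 0.49 = 342.51
Import duty = 13828.84 + 342.51 = 14171.35
Buyer bears: freight 5607.57 + insurance 288.12 + destination terminal 1396.23 + brokerage 203.71 + duty 14171.35 = 21666.98
Landed cost = invoice 100480.00 + 21666.98 = 122146.98

Total landed cost: USD 122146.98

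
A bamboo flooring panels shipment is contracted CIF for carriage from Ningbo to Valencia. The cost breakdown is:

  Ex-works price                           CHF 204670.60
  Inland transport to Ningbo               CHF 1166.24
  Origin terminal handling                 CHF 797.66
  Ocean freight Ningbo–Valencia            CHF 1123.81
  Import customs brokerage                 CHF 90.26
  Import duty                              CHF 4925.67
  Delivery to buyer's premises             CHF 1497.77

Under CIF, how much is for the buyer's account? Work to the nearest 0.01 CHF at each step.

CIF: the seller pays costs through ocean freight and marine insurance to the destination port.
Seller's account: goods 204670.60 + inland to port 1166.24 + origin terminal 797.66 + freight 1123.81 = 207758.31
Buyer's account: brokerage 90.26 + duty 4925.67 + delivery 1497.77 = 6513.70

Buyer's account: CHF 6513.70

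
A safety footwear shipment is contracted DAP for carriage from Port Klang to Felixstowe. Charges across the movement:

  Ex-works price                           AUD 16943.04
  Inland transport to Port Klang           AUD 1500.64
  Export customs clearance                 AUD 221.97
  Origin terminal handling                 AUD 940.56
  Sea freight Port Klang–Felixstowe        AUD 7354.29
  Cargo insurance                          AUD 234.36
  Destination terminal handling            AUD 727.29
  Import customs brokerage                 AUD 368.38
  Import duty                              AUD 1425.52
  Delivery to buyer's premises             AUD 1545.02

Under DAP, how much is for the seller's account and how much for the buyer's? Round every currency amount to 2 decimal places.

DAP: the seller bears all costs to the named destination except import duty and clearance.
Seller's account: goods 16943.04 + inland to port 1500.64 + export clearance 221.97 + origin terminal 940.56 + freight 7354.29 + insurance 234.36 + destination terminal 727.29 + delivery 1545.02 = 29467.17
Buyer's account: brokerage 368.38 + duty 1425.52 = 1793.90

Seller: AUD 29467.17; buyer: AUD 1793.90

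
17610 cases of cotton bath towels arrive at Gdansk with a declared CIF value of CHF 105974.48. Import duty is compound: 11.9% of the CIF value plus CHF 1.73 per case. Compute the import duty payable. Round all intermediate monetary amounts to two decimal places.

Ad valorem component: 105974.48 × 11.9% = 12610.96
Specific component: 17610 × 1.73 = 30465.30
Import duty = 12610.96 + 30465.30 = 43076.26

Import duty: CHF 43076.26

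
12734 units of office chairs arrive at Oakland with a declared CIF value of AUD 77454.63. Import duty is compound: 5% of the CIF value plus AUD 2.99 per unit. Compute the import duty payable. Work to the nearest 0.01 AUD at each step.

Ad valorem component: 77454.63 × 5% = 3872.73
Specific component: 12734 × 2.99 = 38074.66
Import duty = 3872.73 + 38074.66 = 41947.39

Import duty: AUD 41947.39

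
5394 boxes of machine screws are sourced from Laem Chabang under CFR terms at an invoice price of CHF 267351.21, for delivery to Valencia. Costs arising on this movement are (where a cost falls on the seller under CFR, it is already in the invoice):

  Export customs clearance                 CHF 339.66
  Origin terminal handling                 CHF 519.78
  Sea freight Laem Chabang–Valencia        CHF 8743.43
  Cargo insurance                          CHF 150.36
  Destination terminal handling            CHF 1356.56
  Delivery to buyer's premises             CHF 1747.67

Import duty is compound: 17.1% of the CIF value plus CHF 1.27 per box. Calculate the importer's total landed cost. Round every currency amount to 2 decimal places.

CFR: the seller pays costs through ocean freight to the destination port, but not insurance.
Already in the invoice (seller's account under CFR): export clearance, origin terminal, freight — exclude.
CIF value = CFR price + insurance = 267351.21 + 150.36 = 267501.57
Ad valorem component: 267501.57 × 17.1% = 45742.77
Specific component: 5394 × 1.27 = 6850.38
Import duty = 45742.77 + 6850.38 = 52593.15
Buyer bears: insurance 150.36 + destination terminal 1356.56 + delivery 1747.67 + duty 52593.15 = 55847.74
Landed cost = invoice 267351.21 + 55847.74 = 323198.95

Total landed cost: CHF 323198.95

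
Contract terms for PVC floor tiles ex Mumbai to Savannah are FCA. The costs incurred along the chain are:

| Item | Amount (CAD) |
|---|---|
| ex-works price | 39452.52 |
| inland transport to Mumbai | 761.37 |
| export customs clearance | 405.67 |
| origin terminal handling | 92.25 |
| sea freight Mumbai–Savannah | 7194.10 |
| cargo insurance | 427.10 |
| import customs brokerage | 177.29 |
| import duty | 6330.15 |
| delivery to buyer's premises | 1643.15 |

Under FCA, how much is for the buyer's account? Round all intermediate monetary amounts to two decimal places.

FCA: the seller delivers export-cleared goods to the carrier; the buyer bears costs from that point.
Seller's account: goods 39452.52 + inland to port 761.37 + export clearance 405.67 = 40619.56
Buyer's account: origin terminal 92.25 + freight 7194.10 + insurance 427.10 + brokerage 177.29 + duty 6330.15 + delivery 1643.15 = 15864.04

Buyer's account: CAD 15864.04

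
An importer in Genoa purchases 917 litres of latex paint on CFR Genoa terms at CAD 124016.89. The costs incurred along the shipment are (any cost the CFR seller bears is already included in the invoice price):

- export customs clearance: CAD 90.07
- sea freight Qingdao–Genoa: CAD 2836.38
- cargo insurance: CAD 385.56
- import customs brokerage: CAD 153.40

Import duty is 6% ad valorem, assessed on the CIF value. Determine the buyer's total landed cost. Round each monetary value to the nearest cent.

Total landed cost: CAD 132020.00

CFR: the seller pays costs through ocean freight to the destination port, but not insurance.
Already in the invoice (seller's account under CFR): export clearance, freight — exclude.
CIF value = CFR price + insurance = 124016.89 + 385.56 = 124402.45
Import duty = 124402.45 × 6% = 7464.15
Buyer bears: insurance 385.56 + brokerage 153.40 + duty 7464.15 = 8003.11
Landed cost = invoice 124016.89 + 8003.11 = 132020.00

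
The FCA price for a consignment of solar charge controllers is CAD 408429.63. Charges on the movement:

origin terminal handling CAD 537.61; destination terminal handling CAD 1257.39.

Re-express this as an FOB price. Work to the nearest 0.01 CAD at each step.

Not relevant to the conversion: destination terminal — on the buyer under both terms; not part of either seller's price.
From FCA to FOB, the seller additionally bears: origin terminal.
FOB price = 408429.63 + 537.61 = 408967.24

FOB price: CAD 408967.24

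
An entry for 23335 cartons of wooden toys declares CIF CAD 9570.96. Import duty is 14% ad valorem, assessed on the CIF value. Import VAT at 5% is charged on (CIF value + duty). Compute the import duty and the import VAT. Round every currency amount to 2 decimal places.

Import duty = 9570.96 × 14% = 1339.93
VAT base = CIF + duty = 9570.96 + 1339.93 = 10910.89
Import VAT = 10910.89 × 5% = 545.54

Import duty: CAD 1339.93; import VAT: CAD 545.54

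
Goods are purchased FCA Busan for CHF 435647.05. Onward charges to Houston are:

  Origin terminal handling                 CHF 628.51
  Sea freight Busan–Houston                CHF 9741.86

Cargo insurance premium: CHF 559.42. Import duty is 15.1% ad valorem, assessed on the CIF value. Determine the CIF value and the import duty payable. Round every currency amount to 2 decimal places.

CIF = FCA price + pre-shipment costs + freight + insurance
CIF = 435647.05 + 628.51 + 9741.86 + 559.42 = 446576.84
Import duty = 446576.84 × 15.1% = 67433.10

CIF value: CHF 446576.84; import duty: CHF 67433.10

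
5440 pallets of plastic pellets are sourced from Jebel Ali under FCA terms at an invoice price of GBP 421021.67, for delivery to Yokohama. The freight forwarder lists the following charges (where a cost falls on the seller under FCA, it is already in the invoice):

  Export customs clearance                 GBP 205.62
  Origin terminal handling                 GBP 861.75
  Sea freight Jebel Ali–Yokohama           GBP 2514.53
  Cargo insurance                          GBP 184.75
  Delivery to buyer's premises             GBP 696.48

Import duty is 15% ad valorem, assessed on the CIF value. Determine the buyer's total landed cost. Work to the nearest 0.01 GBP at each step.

Total landed cost: GBP 488966.59

FCA: the seller delivers export-cleared goods to the carrier; the buyer bears costs from that point.
Already in the invoice (seller's account under FCA): export clearance — exclude.
CIF value = FCA price + origin terminal + freight + insurance = 421021.67 + 861.75 + 2514.53 + 184.75 = 424582.70
Import duty = 424582.70 × 15% = 63687.41
Buyer bears: origin terminal 861.75 + freight 2514.53 + insurance 184.75 + delivery 696.48 + duty 63687.41 = 67944.92
Landed cost = invoice 421021.67 + 67944.92 = 488966.59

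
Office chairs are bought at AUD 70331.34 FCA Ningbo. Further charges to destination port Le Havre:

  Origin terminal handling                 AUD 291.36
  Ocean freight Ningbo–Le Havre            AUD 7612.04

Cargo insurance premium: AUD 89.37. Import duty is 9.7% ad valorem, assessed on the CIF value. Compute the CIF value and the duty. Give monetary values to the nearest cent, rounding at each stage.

CIF = FCA price + pre-shipment costs + freight + insurance
CIF = 70331.34 + 291.36 + 7612.04 + 89.37 = 78324.11
Import duty = 78324.11 × 9.7% = 7597.44

CIF value: AUD 78324.11; import duty: AUD 7597.44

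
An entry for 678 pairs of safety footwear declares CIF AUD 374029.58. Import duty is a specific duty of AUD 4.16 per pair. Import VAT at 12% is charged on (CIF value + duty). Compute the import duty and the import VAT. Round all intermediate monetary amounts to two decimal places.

Import duty = 678 × 4.16 = 2820.48
VAT base = CIF + duty = 374029.58 + 2820.48 = 376850.06
Import VAT = 376850.06 × 12% = 45222.01

Import duty: AUD 2820.48; import VAT: AUD 45222.01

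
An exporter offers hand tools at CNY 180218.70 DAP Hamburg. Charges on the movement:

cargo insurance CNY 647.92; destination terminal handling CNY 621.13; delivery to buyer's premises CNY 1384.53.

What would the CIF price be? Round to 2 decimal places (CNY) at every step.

Not relevant to the conversion: insurance — on the seller under both DAP and CIF; already in the DAP price and stays in the CIF price.
From DAP to CIF, the seller no longer bears: destination terminal, delivery.
CIF price = 180218.70 − 621.13 − 1384.53 = 178213.04

CIF price: CNY 178213.04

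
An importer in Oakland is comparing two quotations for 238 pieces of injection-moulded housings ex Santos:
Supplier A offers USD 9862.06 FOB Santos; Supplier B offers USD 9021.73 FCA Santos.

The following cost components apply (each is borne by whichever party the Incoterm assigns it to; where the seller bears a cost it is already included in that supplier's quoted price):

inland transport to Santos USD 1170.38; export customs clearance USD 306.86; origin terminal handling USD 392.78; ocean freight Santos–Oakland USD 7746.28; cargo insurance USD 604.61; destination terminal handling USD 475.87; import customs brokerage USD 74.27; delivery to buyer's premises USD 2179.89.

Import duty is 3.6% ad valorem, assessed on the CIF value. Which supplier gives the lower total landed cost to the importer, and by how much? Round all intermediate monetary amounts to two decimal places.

Supplier A (FOB):
CIF value = FOB price + freight + insurance = 9862.06 + 7746.28 + 604.61 = 18212.95
Import duty = 18212.95 × 3.6% = 655.67
Buyer bears (A): 7746.28 + 604.61 + 475.87 + 74.27 + 2179.89 = 11080.92
Landed cost (A) = invoice 9862.06 + 11080.92 + duty 655.67 = 21598.65
Supplier B (FCA):
CIF value = FCA price + origin terminal + freight + insurance = 9021.73 + 392.78 + 7746.28 + 604.61 = 17765.40
Import duty = 17765.40 × 3.6% = 639.55
Buyer bears (B): 392.78 + 7746.28 + 604.61 + 475.87 + 74.27 + 2179.89 = 11473.70
Landed cost (B) = invoice 9021.73 + 11473.70 + duty 639.55 = 21134.98
Difference = |21598.65 − 21134.98| = 463.67

Supplier B is cheaper by USD 463.67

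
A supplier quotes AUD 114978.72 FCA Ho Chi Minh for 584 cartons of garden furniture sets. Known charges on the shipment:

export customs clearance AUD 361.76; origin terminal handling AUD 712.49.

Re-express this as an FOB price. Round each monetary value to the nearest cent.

Not relevant to the conversion: export clearance — on the seller under both FCA and FOB; already in the FCA price and stays in the FOB price.
From FCA to FOB, the seller additionally bears: origin terminal.
FOB price = 114978.72 + 712.49 = 115691.21

FOB price: AUD 115691.21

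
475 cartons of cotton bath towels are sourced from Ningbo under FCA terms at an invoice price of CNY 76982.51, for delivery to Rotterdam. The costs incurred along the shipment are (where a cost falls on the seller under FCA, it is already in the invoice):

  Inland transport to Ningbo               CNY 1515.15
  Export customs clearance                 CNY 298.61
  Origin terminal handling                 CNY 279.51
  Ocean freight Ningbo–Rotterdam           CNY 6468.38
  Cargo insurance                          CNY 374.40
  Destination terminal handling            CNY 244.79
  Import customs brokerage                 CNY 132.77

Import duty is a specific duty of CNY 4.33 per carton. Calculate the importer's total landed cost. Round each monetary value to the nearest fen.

FCA: the seller delivers export-cleared goods to the carrier; the buyer bears costs from that point.
Already in the invoice (seller's account under FCA): inland to port, export clearance — exclude.
CIF value = FCA price + origin terminal + freight + insurance = 76982.51 + 279.51 + 6468.38 + 374.40 = 84104.80
Import duty = 475 × 4.33 = 2056.75
Buyer bears: origin terminal 279.51 + freight 6468.38 + insurance 374.40 + destination terminal 244.79 + brokerage 132.77 + duty 2056.75 = 9556.60
Landed cost = invoice 76982.51 + 9556.60 = 86539.11

Total landed cost: CNY 86539.11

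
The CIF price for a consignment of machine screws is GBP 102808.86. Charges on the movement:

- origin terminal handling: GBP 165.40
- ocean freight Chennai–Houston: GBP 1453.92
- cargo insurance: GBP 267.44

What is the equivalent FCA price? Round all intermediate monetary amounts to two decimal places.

FCA price: GBP 100922.10

From CIF to FCA, the seller no longer bears: origin terminal, freight, insurance.
FCA price = 102808.86 − 165.40 − 1453.92 − 267.44 = 100922.10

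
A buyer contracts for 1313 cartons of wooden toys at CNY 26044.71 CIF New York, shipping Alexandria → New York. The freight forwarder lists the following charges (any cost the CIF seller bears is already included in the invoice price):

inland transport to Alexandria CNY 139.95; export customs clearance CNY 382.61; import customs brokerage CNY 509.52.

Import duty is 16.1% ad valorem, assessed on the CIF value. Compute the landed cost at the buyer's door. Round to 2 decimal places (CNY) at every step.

CIF: the seller pays costs through ocean freight and marine insurance to the destination port.
Already in the invoice (seller's account under CIF): inland to port, export clearance — exclude.
The CIF price already equals the CIF value: 26044.71
Import duty = 26044.71 × 16.1% = 4193.20
Buyer bears: brokerage 509.52 + duty 4193.20 = 4702.72
Landed cost = invoice 26044.71 + 4702.72 = 30747.43

Total landed cost: CNY 30747.43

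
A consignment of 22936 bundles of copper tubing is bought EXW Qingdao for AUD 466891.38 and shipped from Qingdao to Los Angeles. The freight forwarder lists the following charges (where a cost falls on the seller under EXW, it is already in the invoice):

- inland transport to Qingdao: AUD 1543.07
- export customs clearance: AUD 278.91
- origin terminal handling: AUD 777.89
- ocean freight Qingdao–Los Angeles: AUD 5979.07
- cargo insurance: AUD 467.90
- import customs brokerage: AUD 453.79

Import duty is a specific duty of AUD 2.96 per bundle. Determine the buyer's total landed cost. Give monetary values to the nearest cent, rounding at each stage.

Total landed cost: AUD 544282.57

EXW: the seller makes goods available at their premises; the buyer bears all onward costs.
CIF value = EXW price + inland to port + export clearance + origin terminal + freight + insurance = 466891.38 + 1543.07 + 278.91 + 777.89 + 5979.07 + 467.90 = 475938.22
Import duty = 22936 × 2.96 = 67890.56
Buyer bears: inland to port 1543.07 + export clearance 278.91 + origin terminal 777.89 + freight 5979.07 + insurance 467.90 + brokerage 453.79 + duty 67890.56 = 77391.19
Landed cost = invoice 466891.38 + 77391.19 = 544282.57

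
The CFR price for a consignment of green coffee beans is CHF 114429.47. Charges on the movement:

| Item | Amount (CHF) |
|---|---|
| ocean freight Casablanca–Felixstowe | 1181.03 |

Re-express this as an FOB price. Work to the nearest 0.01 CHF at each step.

FOB price: CHF 113248.44

From CFR to FOB, the seller no longer bears: freight.
FOB price = 114429.47 − 1181.03 = 113248.44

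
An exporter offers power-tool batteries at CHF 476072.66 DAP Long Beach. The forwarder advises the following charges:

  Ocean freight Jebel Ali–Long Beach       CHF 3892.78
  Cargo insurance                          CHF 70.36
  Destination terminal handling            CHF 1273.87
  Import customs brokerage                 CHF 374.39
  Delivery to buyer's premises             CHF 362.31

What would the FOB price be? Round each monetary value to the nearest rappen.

Not relevant to the conversion: brokerage — on the buyer under both terms; not part of either seller's price.
From DAP to FOB, the seller no longer bears: freight, insurance, destination terminal, delivery.
FOB price = 476072.66 − 3892.78 − 70.36 − 1273.87 − 362.31 = 470473.34

FOB price: CHF 470473.34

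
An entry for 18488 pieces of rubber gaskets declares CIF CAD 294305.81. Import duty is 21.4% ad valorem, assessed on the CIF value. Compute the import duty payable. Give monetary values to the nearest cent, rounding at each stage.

Import duty: CAD 62981.44

Import duty = 294305.81 × 21.4% = 62981.44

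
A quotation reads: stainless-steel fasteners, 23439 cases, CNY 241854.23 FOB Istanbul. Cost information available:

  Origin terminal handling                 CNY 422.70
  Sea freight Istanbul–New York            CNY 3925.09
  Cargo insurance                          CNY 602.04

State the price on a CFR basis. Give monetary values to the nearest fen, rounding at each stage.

Not relevant to the conversion: origin terminal — on the seller under both FOB and CFR; already in the FOB price and stays in the CFR price. insurance — on the buyer under both terms; not part of either seller's price.
From FOB to CFR, the seller additionally bears: freight.
CFR price = 241854.23 + 3925.09 = 245779.32

CFR price: CNY 245779.32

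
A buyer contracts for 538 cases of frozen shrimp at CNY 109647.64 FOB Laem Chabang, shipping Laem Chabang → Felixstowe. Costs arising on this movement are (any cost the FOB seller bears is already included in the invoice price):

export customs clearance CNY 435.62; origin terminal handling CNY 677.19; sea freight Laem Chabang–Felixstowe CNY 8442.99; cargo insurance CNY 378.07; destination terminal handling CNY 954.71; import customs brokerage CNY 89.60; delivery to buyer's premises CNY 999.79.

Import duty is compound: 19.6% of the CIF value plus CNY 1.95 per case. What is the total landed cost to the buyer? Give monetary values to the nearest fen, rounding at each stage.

FOB: the seller bears costs until goods are on board at the origin port; the buyer bears freight, insurance and all costs thereafter.
Already in the invoice (seller's account under FOB): export clearance, origin terminal — exclude.
CIF value = FOB price + freight + insurance = 109647.64 + 8442.99 + 378.07 = 118468.70
Ad valorem component: 118468.70 × 19.6% = 23219.87
Specific component: 538 × 1.95 = 1049.10
Import duty = 23219.87 + 1049.10 = 24268.97
Buyer bears: freight 8442.99 + insurance 378.07 + destination terminal 954.71 + brokerage 89.60 + delivery 999.79 + duty 24268.97 = 35134.13
Landed cost = invoice 109647.64 + 35134.13 = 144781.77

Total landed cost: CNY 144781.77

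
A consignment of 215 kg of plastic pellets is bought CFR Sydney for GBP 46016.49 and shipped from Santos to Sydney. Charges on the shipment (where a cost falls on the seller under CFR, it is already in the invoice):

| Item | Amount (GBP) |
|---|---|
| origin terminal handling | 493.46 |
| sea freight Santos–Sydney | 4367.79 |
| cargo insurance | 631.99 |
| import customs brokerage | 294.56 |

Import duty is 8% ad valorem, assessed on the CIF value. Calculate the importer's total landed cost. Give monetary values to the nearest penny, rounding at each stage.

CFR: the seller pays costs through ocean freight to the destination port, but not insurance.
Already in the invoice (seller's account under CFR): origin terminal, freight — exclude.
CIF value = CFR price + insurance = 46016.49 + 631.99 = 46648.48
Import duty = 46648.48 × 8% = 3731.88
Buyer bears: insurance 631.99 + brokerage 294.56 + duty 3731.88 = 4658.43
Landed cost = invoice 46016.49 + 4658.43 = 50674.92

Total landed cost: GBP 50674.92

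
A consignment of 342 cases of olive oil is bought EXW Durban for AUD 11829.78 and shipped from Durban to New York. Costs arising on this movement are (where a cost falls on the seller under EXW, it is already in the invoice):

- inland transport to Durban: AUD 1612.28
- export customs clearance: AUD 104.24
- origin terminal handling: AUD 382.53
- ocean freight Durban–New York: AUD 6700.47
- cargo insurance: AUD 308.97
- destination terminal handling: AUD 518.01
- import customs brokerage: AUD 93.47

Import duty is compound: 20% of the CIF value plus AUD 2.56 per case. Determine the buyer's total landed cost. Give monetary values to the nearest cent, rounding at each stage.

Total landed cost: AUD 26612.92

EXW: the seller makes goods available at their premises; the buyer bears all onward costs.
CIF value = EXW price + inland to port + export clearance + origin terminal + freight + insurance = 11829.78 + 1612.28 + 104.24 + 382.53 + 6700.47 + 308.97 = 20938.27
Ad valorem component: 20938.27 × 20% = 4187.65
Specific component: 342 × 2.56 = 875.52
Import duty = 4187.65 + 875.52 = 5063.17
Buyer bears: inland to port 1612.28 + export clearance 104.24 + origin terminal 382.53 + freight 6700.47 + insurance 308.97 + destination terminal 518.01 + brokerage 93.47 + duty 5063.17 = 14783.14
Landed cost = invoice 11829.78 + 14783.14 = 26612.92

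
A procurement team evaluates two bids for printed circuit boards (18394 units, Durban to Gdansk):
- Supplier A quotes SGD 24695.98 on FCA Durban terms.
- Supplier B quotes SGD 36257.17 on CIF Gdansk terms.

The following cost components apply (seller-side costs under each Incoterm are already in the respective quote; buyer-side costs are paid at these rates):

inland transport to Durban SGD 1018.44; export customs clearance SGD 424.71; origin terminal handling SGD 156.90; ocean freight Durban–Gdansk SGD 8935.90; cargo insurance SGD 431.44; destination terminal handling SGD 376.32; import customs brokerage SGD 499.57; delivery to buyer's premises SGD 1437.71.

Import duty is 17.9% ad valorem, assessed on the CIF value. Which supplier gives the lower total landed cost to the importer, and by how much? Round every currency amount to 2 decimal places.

Supplier A (FCA):
CIF value = FCA price + origin terminal + freight + insurance = 24695.98 + 156.90 + 8935.90 + 431.44 = 34220.22
Import duty = 34220.22 × 17.9% = 6125.42
Buyer bears (A): 156.90 + 8935.90 + 431.44 + 376.32 + 499.57 + 1437.71 = 11837.84
Landed cost (A) = invoice 24695.98 + 11837.84 + duty 6125.42 = 42659.24
Supplier B (CIF):
The CIF price already equals the CIF value: 36257.17
Import duty = 36257.17 × 17.9% = 6490.03
Buyer bears (B): 376.32 + 499.57 + 1437.71 = 2313.60
Landed cost (B) = invoice 36257.17 + 2313.60 + duty 6490.03 = 45060.80
Difference = |42659.24 − 45060.80| = 2401.56

Supplier A is cheaper by SGD 2401.56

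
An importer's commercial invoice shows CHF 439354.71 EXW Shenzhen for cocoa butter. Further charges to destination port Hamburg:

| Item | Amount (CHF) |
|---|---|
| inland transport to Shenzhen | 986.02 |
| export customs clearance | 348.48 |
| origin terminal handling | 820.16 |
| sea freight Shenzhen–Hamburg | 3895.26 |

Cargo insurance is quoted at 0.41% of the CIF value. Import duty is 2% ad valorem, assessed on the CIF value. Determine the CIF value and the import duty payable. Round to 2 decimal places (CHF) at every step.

CIF value: CHF 447238.31; import duty: CHF 8944.77

Let C be the CIF value. C = EXW price + pre-shipment costs + freight + 0.41% × C
C − 0.41% × C = 439354.71 + 986.02 + 348.48 + 820.16 + 3895.26
0.9959 × C = 445404.63
C = 445404.63 / 0.9959 = 447238.31
Insurance premium = 0.41% × 447238.31 = 1833.68
Import duty = 447238.31 × 2% = 8944.77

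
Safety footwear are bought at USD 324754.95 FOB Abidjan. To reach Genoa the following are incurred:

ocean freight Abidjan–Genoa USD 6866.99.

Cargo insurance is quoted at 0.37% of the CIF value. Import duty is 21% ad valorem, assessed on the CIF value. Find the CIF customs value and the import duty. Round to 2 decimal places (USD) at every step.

Let C be the CIF value. C = FOB price + freight + 0.37% × C
C − 0.37% × C = 324754.95 + 6866.99
0.9963 × C = 331621.94
C = 331621.94 / 0.9963 = 332853.50
Insurance premium = 0.37% × 332853.50 = 1231.56
Import duty = 332853.50 × 21% = 69899.24

CIF value: USD 332853.50; import duty: USD 69899.24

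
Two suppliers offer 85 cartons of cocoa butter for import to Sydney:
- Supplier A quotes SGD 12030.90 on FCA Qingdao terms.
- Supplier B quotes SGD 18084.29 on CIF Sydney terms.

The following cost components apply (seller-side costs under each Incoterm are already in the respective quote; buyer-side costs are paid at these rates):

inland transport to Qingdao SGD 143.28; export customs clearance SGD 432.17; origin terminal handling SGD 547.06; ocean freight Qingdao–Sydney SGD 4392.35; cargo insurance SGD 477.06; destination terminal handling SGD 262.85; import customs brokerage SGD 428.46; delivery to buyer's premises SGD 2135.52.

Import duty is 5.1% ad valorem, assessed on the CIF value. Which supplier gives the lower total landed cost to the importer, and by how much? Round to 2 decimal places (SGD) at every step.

Supplier A is cheaper by SGD 669.40

Supplier A (FCA):
CIF value = FCA price + origin terminal + freight + insurance = 12030.90 + 547.06 + 4392.35 + 477.06 = 17447.37
Import duty = 17447.37 × 5.1% = 889.82
Buyer bears (A): 547.06 + 4392.35 + 477.06 + 262.85 + 428.46 + 2135.52 = 8243.30
Landed cost (A) = invoice 12030.90 + 8243.30 + duty 889.82 = 21164.02
Supplier B (CIF):
The CIF price already equals the CIF value: 18084.29
Import duty = 18084.29 × 5.1% = 922.30
Buyer bears (B): 262.85 + 428.46 + 2135.52 = 2826.83
Landed cost (B) = invoice 18084.29 + 2826.83 + duty 922.30 = 21833.42
Difference = |21164.02 − 21833.42| = 669.40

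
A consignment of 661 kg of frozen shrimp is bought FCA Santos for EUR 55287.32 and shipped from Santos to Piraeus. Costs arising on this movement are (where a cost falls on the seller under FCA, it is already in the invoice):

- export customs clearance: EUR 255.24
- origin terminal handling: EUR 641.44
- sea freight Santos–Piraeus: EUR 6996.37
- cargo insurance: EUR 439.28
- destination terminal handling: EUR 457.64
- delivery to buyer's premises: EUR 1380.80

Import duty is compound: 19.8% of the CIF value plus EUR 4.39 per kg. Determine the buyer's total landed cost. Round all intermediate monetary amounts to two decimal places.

FCA: the seller delivers export-cleared goods to the carrier; the buyer bears costs from that point.
Already in the invoice (seller's account under FCA): export clearance — exclude.
CIF value = FCA price + origin terminal + freight + insurance = 55287.32 + 641.44 + 6996.37 + 439.28 = 63364.41
Ad valorem component: 63364.41 × 19.8% = 12546.15
Specific component: 661 × 4.39 = 2901.79
Import duty = 12546.15 + 2901.79 = 15447.94
Buyer bears: origin terminal 641.44 + freight 6996.37 + insurance 439.28 + destination terminal 457.64 + delivery 1380.80 + duty 15447.94 = 25363.47
Landed cost = invoice 55287.32 + 25363.47 = 80650.79

Total landed cost: EUR 80650.79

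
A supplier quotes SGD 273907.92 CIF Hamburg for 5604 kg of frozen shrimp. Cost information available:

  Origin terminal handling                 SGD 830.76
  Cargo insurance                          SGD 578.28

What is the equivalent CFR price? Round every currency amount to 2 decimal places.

Not relevant to the conversion: origin terminal — on the seller under both CIF and CFR; already in the CIF price and stays in the CFR price.
From CIF to CFR, the seller no longer bears: insurance.
CFR price = 273907.92 − 578.28 = 273329.64

CFR price: SGD 273329.64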